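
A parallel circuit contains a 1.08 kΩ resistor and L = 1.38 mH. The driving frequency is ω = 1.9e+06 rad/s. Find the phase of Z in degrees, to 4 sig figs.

22.39°

X_L = ωL = 2622 Ω
Parallel: admittances add. Y = 1/R + 1/(jωL)
Y = (0.0009259 − j0.0003814) S
|Y| = 0.001001 S → |Z| = 1/|Y| = 998.6 Ω, ∠Z = −∠Y = 22.39°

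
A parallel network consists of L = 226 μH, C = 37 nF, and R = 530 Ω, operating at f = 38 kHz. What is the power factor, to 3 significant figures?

ω = 2πf = 238800 rad/s
X_L = ωL = 54.0 Ω
X_C = 1/(ωC) = 113 Ω
Parallel: admittances add. Y = 1/R + 1/(jωL) + jωC
Y = (0.00189 − j0.00970) S
|Y| = 0.00988 S → |Z| = 1/|Y| = 101 Ω, ∠Z = −∠Y = 79.0°
cos φ = cos(79.0°) = 0.191

0.191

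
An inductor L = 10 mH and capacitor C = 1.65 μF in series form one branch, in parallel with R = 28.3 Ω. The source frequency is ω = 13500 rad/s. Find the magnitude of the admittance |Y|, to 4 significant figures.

X_L = ωL = 135.0 Ω
X_C = 1/(ωC) = 44.89 Ω
Branch 1: Z₁ = R = 28.30 Ω
Branch 2 (series LC): Z₂ = j(X_L − X_C) = j90.11 Ω
Parallel: Z = Z₁Z₂/(Z₁+Z₂), |Z| = 27.00 Ω, ∠Z = 17.44°
|Y| = 1/|Z| = 37.04 mS

37.04 mS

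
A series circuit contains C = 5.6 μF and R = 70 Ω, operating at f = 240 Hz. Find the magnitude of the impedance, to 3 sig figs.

138 Ω

ω = 2πf = 1508 rad/s
X_C = 1/(ωC) = 118 Ω
Z = 70.0 − j118 Ω
|Z| = √(70.0² + 118²) = 138 Ω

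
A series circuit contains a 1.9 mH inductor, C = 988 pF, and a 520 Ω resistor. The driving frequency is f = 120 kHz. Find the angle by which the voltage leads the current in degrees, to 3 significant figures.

9.84°

ω = 2πf = 754000 rad/s
X_L = ωL = 1430 Ω
X_C = 1/(ωC) = 1340 Ω
Net reactance X = X_L − X_C = 90.2 Ω
Z = 520 + j90.2 Ω
|Z| = √(520² + 90.2²) = 528 Ω
∠Z = arctan(90.2/520) = 9.84°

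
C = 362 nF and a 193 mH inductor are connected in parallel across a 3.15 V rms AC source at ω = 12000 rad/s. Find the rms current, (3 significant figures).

12.3 mA

X_L = ωL = 2320 Ω
X_C = 1/(ωC) = 230 Ω
Parallel: admittances add. Y = 1/(jωL) + jωC
Y = (0 + j0.00391) S
|Y| = 0.00391 S → |Z| = 1/|Y| = 256 Ω, ∠Z = −∠Y = -90.0°
I = V/|Z| = 3.15/256 = 12.3 mA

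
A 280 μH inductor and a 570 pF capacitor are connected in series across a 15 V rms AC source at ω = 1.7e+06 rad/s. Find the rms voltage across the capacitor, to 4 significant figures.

X_L = ωL = 476.0 Ω
X_C = 1/(ωC) = 1032 Ω
Net reactance X = X_L − X_C = -556.0 Ω
Z = − j556.0 Ω
|Z| = √(0² + 556.0²) = 556.0 Ω
I = V/|Z| = 26.98 mA
V_C = I·|Z_C| = 0.02698 × 1032 = 27.84 V

27.84 V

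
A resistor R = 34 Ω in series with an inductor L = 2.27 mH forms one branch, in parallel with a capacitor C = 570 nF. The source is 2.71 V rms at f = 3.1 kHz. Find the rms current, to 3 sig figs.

30.8 mA

ω = 2πf = 19480 rad/s
X_L = ωL = 44.2 Ω
X_C = 1/(ωC) = 90.1 Ω
Branch 1 (R+jX_L): Z₁ = 34.0 + j44.2 Ω, |Z₁| = 55.8 Ω
Branch 2 (−jX_C): Z₂ = −j90.1 Ω
Parallel: Z = Z₁Z₂/(Z₁+Z₂), |Z| = 88.0 Ω, ∠Z = 15.9°
I = V/|Z| = 2.71/88.0 = 30.8 mA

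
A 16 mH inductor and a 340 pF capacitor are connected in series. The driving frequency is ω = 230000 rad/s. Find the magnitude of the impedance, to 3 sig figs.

9110 Ω

X_L = ωL = 3680 Ω
X_C = 1/(ωC) = 12800 Ω
Net reactance X = X_L − X_C = -9110 Ω
Z = − j9110 Ω
|Z| = √(0² + 9110²) = 9110 Ω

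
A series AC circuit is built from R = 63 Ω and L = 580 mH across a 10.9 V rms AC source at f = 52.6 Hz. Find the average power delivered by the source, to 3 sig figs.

184 mW

ω = 2πf = 330.5 rad/s
X_L = ωL = 192 Ω
Z = 63.0 + j192 Ω
|Z| = √(63.0² + 192²) = 202 Ω
∠Z = arctan(192/63.0) = 71.8°
I = V/|Z| = 54.0 mA
P = VI cos φ = 10.9 × 0.0540 × cos(71.8°) = 184 mW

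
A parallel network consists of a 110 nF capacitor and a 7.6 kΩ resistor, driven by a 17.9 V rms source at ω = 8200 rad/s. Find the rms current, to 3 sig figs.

X_C = 1/(ωC) = 1110 Ω
Parallel: admittances add. Y = 1/R + jωC
Y = (0.000132 + j0.000902) S
|Y| = 0.000912 S → |Z| = 1/|Y| = 1100 Ω, ∠Z = −∠Y = -81.7°
I = V/|Z| = 17.9/1100 = 16.3 mA

16.3 mA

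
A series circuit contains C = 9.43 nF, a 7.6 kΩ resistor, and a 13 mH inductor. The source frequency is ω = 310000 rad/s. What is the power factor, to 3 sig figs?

X_L = ωL = 4030 Ω
X_C = 1/(ωC) = 342 Ω
Net reactance X = X_L − X_C = 3690 Ω
Z = 7600 + j3690 Ω
|Z| = √(7600² + 3690²) = 8450 Ω
∠Z = arctan(3690/7600) = 25.9°
cos φ = cos(25.9°) = 0.900

0.900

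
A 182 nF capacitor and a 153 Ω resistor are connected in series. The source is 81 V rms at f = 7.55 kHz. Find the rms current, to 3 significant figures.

ω = 2πf = 47440 rad/s
X_C = 1/(ωC) = 116 Ω
Z = 153 − j116 Ω
|Z| = √(153² + 116²) = 192 Ω
I = V/|Z| = 81/192 = 422 mA

422 mA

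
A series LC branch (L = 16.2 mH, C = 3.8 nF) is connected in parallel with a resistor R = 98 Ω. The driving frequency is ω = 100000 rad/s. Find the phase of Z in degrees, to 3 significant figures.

X_L = ωL = 1620 Ω
X_C = 1/(ωC) = 2630 Ω
Branch 1: Z₁ = R = 98.0 Ω
Branch 2 (series LC): Z₂ = j(X_L − X_C) = −j1010 Ω
Parallel: Z = Z₁Z₂/(Z₁+Z₂), |Z| = 97.5 Ω, ∠Z = -5.53°

-5.53°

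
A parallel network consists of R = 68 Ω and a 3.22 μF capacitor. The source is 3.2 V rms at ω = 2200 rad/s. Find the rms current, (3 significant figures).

X_C = 1/(ωC) = 141 Ω
Parallel: admittances add. Y = 1/R + jωC
Y = (0.0147 + j0.00708) S
|Y| = 0.0163 S → |Z| = 1/|Y| = 61.3 Ω, ∠Z = −∠Y = -25.7°
I = V/|Z| = 3.2/61.3 = 52.2 mA

52.2 mA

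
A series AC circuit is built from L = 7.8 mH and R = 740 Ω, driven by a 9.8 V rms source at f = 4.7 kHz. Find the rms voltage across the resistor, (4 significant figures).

9.357 V

ω = 2πf = 29530 rad/s
X_L = ωL = 230.3 Ω
Z = 740.0 + j230.3 Ω
|Z| = √(740.0² + 230.3²) = 775.0 Ω
I = V/|Z| = 12.64 mA
V_R = I·|Z_R| = 0.01264 × 740.0 = 9.357 V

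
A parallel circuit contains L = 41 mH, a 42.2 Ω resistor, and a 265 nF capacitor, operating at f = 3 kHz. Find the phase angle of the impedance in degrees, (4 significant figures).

-8.877°

ω = 2πf = 18850 rad/s
X_L = ωL = 772.8 Ω
X_C = 1/(ωC) = 200.2 Ω
Parallel: admittances add. Y = 1/R + 1/(jωL) + jωC
Y = (0.02370 + j0.003701) S
|Y| = 0.02398 S → |Z| = 1/|Y| = 41.69 Ω, ∠Z = −∠Y = -8.877°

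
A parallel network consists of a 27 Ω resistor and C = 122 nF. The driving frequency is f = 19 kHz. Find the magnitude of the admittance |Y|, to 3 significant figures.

ω = 2πf = 119400 rad/s
X_C = 1/(ωC) = 68.7 Ω
Parallel: admittances add. Y = 1/R + jωC
Y = (0.0370 + j0.0146) S
|Y| = 0.0398 S → |Z| = 1/|Y| = 25.1 Ω, ∠Z = −∠Y = -21.5°

39.8 mS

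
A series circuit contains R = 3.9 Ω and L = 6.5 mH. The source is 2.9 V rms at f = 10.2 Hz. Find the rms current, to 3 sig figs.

739 mA

ω = 2πf = 64.09 rad/s
X_L = ωL = 0.417 Ω
Z = 3.90 + j0.417 Ω
|Z| = √(3.90² + 0.417²) = 3.92 Ω
I = V/|Z| = 2.9/3.92 = 739 mA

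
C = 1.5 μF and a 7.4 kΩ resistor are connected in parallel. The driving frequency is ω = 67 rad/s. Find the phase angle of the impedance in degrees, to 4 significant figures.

X_C = 1/(ωC) = 9950 Ω
Parallel: admittances add. Y = 1/R + jωC
Y = (0.0001351 + j0.0001005) S
|Y| = 0.0001684 S → |Z| = 1/|Y| = 5938 Ω, ∠Z = −∠Y = -36.64°

-36.64°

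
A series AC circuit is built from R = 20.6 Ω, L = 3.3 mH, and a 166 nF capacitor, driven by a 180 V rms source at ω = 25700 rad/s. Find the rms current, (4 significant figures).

1.192 A

X_L = ωL = 84.81 Ω
X_C = 1/(ωC) = 234.4 Ω
Net reactance X = X_L − X_C = -149.6 Ω
Z = 20.60 − j149.6 Ω
|Z| = √(20.60² + 149.6²) = 151.0 Ω
I = V/|Z| = 180/151.0 = 1.192 A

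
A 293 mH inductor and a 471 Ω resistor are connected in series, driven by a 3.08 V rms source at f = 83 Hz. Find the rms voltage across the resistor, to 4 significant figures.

ω = 2πf = 521.5 rad/s
X_L = ωL = 152.8 Ω
Z = 471.0 + j152.8 Ω
|Z| = √(471.0² + 152.8²) = 495.2 Ω
I = V/|Z| = 6.220 mA
V_R = I·|Z_R| = 0.006220 × 471.0 = 2.930 V

2.930 V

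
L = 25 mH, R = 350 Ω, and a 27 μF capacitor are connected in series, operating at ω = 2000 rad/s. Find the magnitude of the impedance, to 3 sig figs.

351 Ω

X_L = ωL = 50.0 Ω
X_C = 1/(ωC) = 18.5 Ω
Net reactance X = X_L − X_C = 31.5 Ω
Z = 350 + j31.5 Ω
|Z| = √(350² + 31.5²) = 351 Ω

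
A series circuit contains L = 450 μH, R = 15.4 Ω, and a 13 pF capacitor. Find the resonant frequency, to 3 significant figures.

2.08 MHz

ω₀ = 1/√(LC) = 1/√(0.00045 × 1.3e-11) = 1.307e+07 rad/s
f₀ = ω₀/(2π) = 2.08 MHz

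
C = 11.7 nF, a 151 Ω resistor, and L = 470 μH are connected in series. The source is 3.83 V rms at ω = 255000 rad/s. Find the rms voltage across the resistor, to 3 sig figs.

X_L = ωL = 120 Ω
X_C = 1/(ωC) = 335 Ω
Net reactance X = X_L − X_C = -215 Ω
Z = 151 − j215 Ω
|Z| = √(151² + 215²) = 263 Ω
I = V/|Z| = 14.6 mA
V_R = I·|Z_R| = 0.0146 × 151 = 2.20 V

2.20 V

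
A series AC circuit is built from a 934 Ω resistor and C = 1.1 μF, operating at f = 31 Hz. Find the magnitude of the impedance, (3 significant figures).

4760 Ω

ω = 2πf = 194.8 rad/s
X_C = 1/(ωC) = 4670 Ω
Z = 934 − j4670 Ω
|Z| = √(934² + 4670²) = 4760 Ω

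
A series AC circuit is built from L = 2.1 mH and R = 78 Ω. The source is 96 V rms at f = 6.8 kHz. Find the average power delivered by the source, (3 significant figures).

ω = 2πf = 42730 rad/s
X_L = ωL = 89.7 Ω
Z = 78.0 + j89.7 Ω
|Z| = √(78.0² + 89.7²) = 119 Ω
∠Z = arctan(89.7/78.0) = 49.0°
I = V/|Z| = 807 mA
P = VI cos φ = 96 × 0.807 × cos(49.0°) = 50.9 W

50.9 W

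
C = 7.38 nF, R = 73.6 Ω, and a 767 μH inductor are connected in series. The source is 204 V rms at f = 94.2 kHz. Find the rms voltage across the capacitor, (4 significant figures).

197.3 V

ω = 2πf = 591900 rad/s
X_L = ωL = 454.0 Ω
X_C = 1/(ωC) = 228.9 Ω
Net reactance X = X_L − X_C = 225.0 Ω
Z = 73.60 + j225.0 Ω
|Z| = √(73.60² + 225.0²) = 236.8 Ω
I = V/|Z| = 861.6 mA
V_C = I·|Z_C| = 0.8616 × 228.9 = 197.3 V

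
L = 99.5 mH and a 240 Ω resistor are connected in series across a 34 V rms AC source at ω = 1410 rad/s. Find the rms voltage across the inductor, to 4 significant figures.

X_L = ωL = 140.3 Ω
Z = 240.0 + j140.3 Ω
|Z| = √(240.0² + 140.3²) = 278.0 Ω
I = V/|Z| = 122.3 mA
V_L = I·|Z_L| = 0.1223 × 140.3 = 17.16 V

17.16 V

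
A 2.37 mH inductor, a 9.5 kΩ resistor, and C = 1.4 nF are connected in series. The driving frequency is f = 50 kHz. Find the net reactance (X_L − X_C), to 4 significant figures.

-1529 Ω

ω = 2πf = 314200 rad/s
X_L = ωL = 744.6 Ω
X_C = 1/(ωC) = 2274 Ω
X = 744.6 − 2274 = -1529 Ω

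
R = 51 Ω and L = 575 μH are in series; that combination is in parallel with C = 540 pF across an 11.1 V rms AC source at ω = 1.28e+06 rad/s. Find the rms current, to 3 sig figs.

7.41 mA

X_L = ωL = 736 Ω
X_C = 1/(ωC) = 1450 Ω
Branch 1 (R+jX_L): Z₁ = 51.0 + j736 Ω, |Z₁| = 738 Ω
Branch 2 (−jX_C): Z₂ = −j1450 Ω
Parallel: Z = Z₁Z₂/(Z₁+Z₂), |Z| = 1500 Ω, ∠Z = 81.9°
I = V/|Z| = 11.1/1500 = 7.41 mA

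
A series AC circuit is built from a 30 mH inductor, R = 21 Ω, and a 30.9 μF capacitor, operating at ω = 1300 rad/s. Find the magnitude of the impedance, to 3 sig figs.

X_L = ωL = 39.0 Ω
X_C = 1/(ωC) = 24.9 Ω
Net reactance X = X_L − X_C = 14.1 Ω
Z = 21.0 + j14.1 Ω
|Z| = √(21.0² + 14.1²) = 25.3 Ω

25.3 Ω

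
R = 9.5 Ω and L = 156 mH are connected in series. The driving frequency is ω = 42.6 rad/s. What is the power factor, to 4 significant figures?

X_L = ωL = 6.646 Ω
Z = 9.500 + j6.646 Ω
|Z| = √(9.500² + 6.646²) = 11.59 Ω
∠Z = arctan(6.646/9.500) = 34.97°
cos φ = cos(34.97°) = 0.8194

0.8194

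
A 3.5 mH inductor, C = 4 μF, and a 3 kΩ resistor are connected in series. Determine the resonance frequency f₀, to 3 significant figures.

1.35 kHz

ω₀ = 1/√(LC) = 1/√(0.0035 × 4e-06) = 8452 rad/s
f₀ = ω₀/(2π) = 1.35 kHz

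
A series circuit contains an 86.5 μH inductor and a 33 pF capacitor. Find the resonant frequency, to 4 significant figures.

ω₀ = 1/√(LC) = 1/√(8.65e-05 × 3.3e-11) = 1.872e+07 rad/s
f₀ = ω₀/(2π) = 2.979 MHz

2.979 MHz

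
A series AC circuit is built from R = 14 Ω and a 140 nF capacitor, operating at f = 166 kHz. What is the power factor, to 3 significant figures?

ω = 2πf = 1.043e+06 rad/s
X_C = 1/(ωC) = 6.85 Ω
Z = 14.0 − j6.85 Ω
|Z| = √(14.0² + 6.85²) = 15.6 Ω
∠Z = arctan(-6.85/14.0) = -26.1°
cos φ = cos(-26.1°) = 0.898

0.898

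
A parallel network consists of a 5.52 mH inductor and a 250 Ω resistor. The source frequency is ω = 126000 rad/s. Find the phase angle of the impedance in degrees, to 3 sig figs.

19.8°

X_L = ωL = 696 Ω
Parallel: admittances add. Y = 1/R + 1/(jωL)
Y = (0.00400 − j0.00144) S
|Y| = 0.00425 S → |Z| = 1/|Y| = 235 Ω, ∠Z = −∠Y = 19.8°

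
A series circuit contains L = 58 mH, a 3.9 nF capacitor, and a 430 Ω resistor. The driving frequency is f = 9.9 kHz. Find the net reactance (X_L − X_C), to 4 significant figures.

ω = 2πf = 62200 rad/s
X_L = ωL = 3608 Ω
X_C = 1/(ωC) = 4122 Ω
X = 3608 − 4122 = -514.3 Ω

-514.3 Ω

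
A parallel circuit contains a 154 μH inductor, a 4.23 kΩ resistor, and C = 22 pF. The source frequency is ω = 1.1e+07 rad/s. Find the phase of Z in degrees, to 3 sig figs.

55.8°

X_L = ωL = 1690 Ω
X_C = 1/(ωC) = 4130 Ω
Parallel: admittances add. Y = 1/R + 1/(jωL) + jωC
Y = (0.000236 − j0.000348) S
|Y| = 0.000421 S → |Z| = 1/|Y| = 2380 Ω, ∠Z = −∠Y = 55.8°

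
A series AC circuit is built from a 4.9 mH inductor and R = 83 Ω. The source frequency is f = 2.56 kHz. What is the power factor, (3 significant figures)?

ω = 2πf = 16080 rad/s
X_L = ωL = 78.8 Ω
Z = 83.0 + j78.8 Ω
|Z| = √(83.0² + 78.8²) = 114 Ω
∠Z = arctan(78.8/83.0) = 43.5°
cos φ = cos(43.5°) = 0.725

0.725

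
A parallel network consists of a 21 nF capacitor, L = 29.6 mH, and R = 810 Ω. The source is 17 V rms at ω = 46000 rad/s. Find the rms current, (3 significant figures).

21.4 mA

X_L = ωL = 1360 Ω
X_C = 1/(ωC) = 1040 Ω
Parallel: admittances add. Y = 1/R + 1/(jωL) + jωC
Y = (0.00123 + j0.000232) S
|Y| = 0.00126 S → |Z| = 1/|Y| = 796 Ω, ∠Z = −∠Y = -10.6°
I = V/|Z| = 17/796 = 21.4 mA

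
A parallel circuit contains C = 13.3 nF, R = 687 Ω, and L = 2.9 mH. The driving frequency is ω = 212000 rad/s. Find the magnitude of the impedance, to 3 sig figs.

X_L = ωL = 615 Ω
X_C = 1/(ωC) = 355 Ω
Parallel: admittances add. Y = 1/R + 1/(jωL) + jωC
Y = (0.00146 + j0.00119) S
|Y| = 0.00188 S → |Z| = 1/|Y| = 531 Ω, ∠Z = −∠Y = -39.3°

531 Ω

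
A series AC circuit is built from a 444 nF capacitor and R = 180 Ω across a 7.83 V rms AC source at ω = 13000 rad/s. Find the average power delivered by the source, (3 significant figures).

177 mW

X_C = 1/(ωC) = 173 Ω
Z = 180 − j173 Ω
|Z| = √(180² + 173²) = 250 Ω
∠Z = arctan(-173/180) = -43.9°
I = V/|Z| = 31.3 mA
P = VI cos φ = 7.83 × 0.0313 × cos(-43.9°) = 177 mW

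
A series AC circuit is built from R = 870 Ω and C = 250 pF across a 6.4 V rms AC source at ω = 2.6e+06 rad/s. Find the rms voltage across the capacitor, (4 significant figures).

X_C = 1/(ωC) = 1538 Ω
Z = 870.0 − j1538 Ω
|Z| = √(870.0² + 1538²) = 1767 Ω
I = V/|Z| = 3.621 mA
V_C = I·|Z_C| = 0.003621 × 1538 = 5.571 V

5.571 V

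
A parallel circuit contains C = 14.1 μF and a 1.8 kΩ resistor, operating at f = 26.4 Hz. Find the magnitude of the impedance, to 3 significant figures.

ω = 2πf = 165.9 rad/s
X_C = 1/(ωC) = 428 Ω
Parallel: admittances add. Y = 1/R + jωC
Y = (0.000556 + j0.00234) S
|Y| = 0.00240 S → |Z| = 1/|Y| = 416 Ω, ∠Z = −∠Y = -76.6°

416 Ω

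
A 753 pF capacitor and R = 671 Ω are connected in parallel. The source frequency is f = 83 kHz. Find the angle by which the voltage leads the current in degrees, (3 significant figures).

-14.8°

ω = 2πf = 521500 rad/s
X_C = 1/(ωC) = 2550 Ω
Parallel: admittances add. Y = 1/R + jωC
Y = (0.00149 + j0.000393) S
|Y| = 0.00154 S → |Z| = 1/|Y| = 649 Ω, ∠Z = −∠Y = -14.8°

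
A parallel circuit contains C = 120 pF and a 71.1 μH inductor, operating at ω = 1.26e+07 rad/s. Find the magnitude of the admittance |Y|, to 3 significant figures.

396 μS

X_L = ωL = 896 Ω
X_C = 1/(ωC) = 661 Ω
Parallel: admittances add. Y = 1/(jωL) + jωC
Y = (0 + j0.000396) S
|Y| = 0.000396 S → |Z| = 1/|Y| = 2530 Ω, ∠Z = −∠Y = -90.0°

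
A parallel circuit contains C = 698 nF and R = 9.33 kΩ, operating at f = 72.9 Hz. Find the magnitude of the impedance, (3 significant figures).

2970 Ω

ω = 2πf = 458.0 rad/s
X_C = 1/(ωC) = 3130 Ω
Parallel: admittances add. Y = 1/R + jωC
Y = (0.000107 + j0.000320) S
|Y| = 0.000337 S → |Z| = 1/|Y| = 2970 Ω, ∠Z = −∠Y = -71.5°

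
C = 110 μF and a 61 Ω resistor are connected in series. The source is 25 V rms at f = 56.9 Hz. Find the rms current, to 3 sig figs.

378 mA

ω = 2πf = 357.5 rad/s
X_C = 1/(ωC) = 25.4 Ω
Z = 61.0 − j25.4 Ω
|Z| = √(61.0² + 25.4²) = 66.1 Ω
I = V/|Z| = 25/66.1 = 378 mA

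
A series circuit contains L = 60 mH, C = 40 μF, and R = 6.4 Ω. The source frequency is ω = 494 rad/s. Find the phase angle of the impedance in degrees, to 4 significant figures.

X_L = ωL = 29.64 Ω
X_C = 1/(ωC) = 50.61 Ω
Net reactance X = X_L − X_C = -20.97 Ω
Z = 6.400 − j20.97 Ω
|Z| = √(6.400² + 20.97²) = 21.92 Ω
∠Z = arctan(-20.97/6.400) = -73.03°

-73.03°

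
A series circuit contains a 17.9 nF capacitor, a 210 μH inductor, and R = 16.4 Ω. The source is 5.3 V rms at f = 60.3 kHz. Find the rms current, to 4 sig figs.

ω = 2πf = 378900 rad/s
X_L = ωL = 79.56 Ω
X_C = 1/(ωC) = 147.5 Ω
Net reactance X = X_L − X_C = -67.89 Ω
Z = 16.40 − j67.89 Ω
|Z| = √(16.40² + 67.89²) = 69.84 Ω
I = V/|Z| = 5.3/69.84 = 75.89 mA

75.89 mA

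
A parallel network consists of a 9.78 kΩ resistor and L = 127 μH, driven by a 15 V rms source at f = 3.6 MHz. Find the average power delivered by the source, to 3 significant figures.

23.0 mW

ω = 2πf = 2.262e+07 rad/s
X_L = ωL = 2870 Ω
Parallel: admittances add. Y = 1/R + 1/(jωL)
Y = (0.000102 − j0.000348) S
|Y| = 0.000363 S → |Z| = 1/|Y| = 2760 Ω, ∠Z = −∠Y = 73.6°
I = V/|Z| = 5.44 mA
P = VI cos φ = 15 × 0.00544 × cos(73.6°) = 23.0 mW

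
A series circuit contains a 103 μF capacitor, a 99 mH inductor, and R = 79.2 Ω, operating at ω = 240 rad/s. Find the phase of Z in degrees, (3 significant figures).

-11.9°

X_L = ωL = 23.8 Ω
X_C = 1/(ωC) = 40.5 Ω
Net reactance X = X_L − X_C = -16.7 Ω
Z = 79.2 − j16.7 Ω
|Z| = √(79.2² + 16.7²) = 80.9 Ω
∠Z = arctan(-16.7/79.2) = -11.9°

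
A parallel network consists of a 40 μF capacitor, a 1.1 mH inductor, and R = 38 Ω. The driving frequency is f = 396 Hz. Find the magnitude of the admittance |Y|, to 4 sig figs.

267.1 mS

ω = 2πf = 2488 rad/s
X_L = ωL = 2.737 Ω
X_C = 1/(ωC) = 10.05 Ω
Parallel: admittances add. Y = 1/R + 1/(jωL) + jωC
Y = (0.02632 − j0.2658) S
|Y| = 0.2671 S → |Z| = 1/|Y| = 3.743 Ω, ∠Z = −∠Y = 84.35°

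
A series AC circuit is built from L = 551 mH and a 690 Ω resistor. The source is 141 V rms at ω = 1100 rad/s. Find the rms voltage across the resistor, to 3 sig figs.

X_L = ωL = 606 Ω
Z = 690 + j606 Ω
|Z| = √(690² + 606²) = 918 Ω
I = V/|Z| = 154 mA
V_R = I·|Z_R| = 0.154 × 690 = 106 V

106 V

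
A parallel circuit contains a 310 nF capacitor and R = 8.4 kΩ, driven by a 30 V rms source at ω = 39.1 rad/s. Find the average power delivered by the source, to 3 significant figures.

107 mW

X_C = 1/(ωC) = 82500 Ω
Parallel: admittances add. Y = 1/R + jωC
Y = (0.000119 + j1.21e-05) S
|Y| = 0.000120 S → |Z| = 1/|Y| = 8360 Ω, ∠Z = −∠Y = -5.81°
I = V/|Z| = 3.59 mA
P = VI cos φ = 30 × 0.00359 × cos(-5.81°) = 107 mW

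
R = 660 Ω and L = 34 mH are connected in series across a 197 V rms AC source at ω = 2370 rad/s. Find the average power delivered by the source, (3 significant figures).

X_L = ωL = 80.6 Ω
Z = 660 + j80.6 Ω
|Z| = √(660² + 80.6²) = 665 Ω
∠Z = arctan(80.6/660) = 6.96°
I = V/|Z| = 296 mA
P = VI cos φ = 197 × 0.296 × cos(6.96°) = 57.9 W

57.9 W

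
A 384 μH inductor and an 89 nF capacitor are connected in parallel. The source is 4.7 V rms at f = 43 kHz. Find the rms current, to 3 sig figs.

67.7 mA

ω = 2πf = 270200 rad/s
X_L = ωL = 104 Ω
X_C = 1/(ωC) = 41.6 Ω
Parallel: admittances add. Y = 1/(jωL) + jωC
Y = (0 + j0.0144) S
|Y| = 0.0144 S → |Z| = 1/|Y| = 69.4 Ω, ∠Z = −∠Y = -90.0°
I = V/|Z| = 4.7/69.4 = 67.7 mA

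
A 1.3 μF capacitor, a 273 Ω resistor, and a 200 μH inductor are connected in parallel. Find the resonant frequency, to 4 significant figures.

9.870 kHz

ω₀ = 1/√(LC) = 1/√(0.0002 × 1.3e-06) = 62020 rad/s
f₀ = ω₀/(2π) = 9.870 kHz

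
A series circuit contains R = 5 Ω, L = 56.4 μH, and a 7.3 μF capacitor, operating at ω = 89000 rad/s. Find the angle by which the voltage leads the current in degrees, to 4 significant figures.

34.84°

X_L = ωL = 5.020 Ω
X_C = 1/(ωC) = 1.539 Ω
Net reactance X = X_L − X_C = 3.480 Ω
Z = 5.000 + j3.480 Ω
|Z| = √(5.000² + 3.480²) = 6.092 Ω
∠Z = arctan(3.480/5.000) = 34.84°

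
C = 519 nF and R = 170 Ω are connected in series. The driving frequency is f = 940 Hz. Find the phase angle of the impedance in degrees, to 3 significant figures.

-62.5°

ω = 2πf = 5906 rad/s
X_C = 1/(ωC) = 326 Ω
Z = 170 − j326 Ω
|Z| = √(170² + 326²) = 368 Ω
∠Z = arctan(-326/170) = -62.5°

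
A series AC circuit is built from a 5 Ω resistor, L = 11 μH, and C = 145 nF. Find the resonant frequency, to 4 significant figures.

ω₀ = 1/√(LC) = 1/√(1.1e-05 × 1.45e-07) = 791800 rad/s
f₀ = ω₀/(2π) = 126.0 kHz

126.0 kHz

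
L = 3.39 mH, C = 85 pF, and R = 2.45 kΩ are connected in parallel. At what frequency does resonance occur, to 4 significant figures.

ω₀ = 1/√(LC) = 1/√(0.00339 × 8.5e-11) = 1.863e+06 rad/s
f₀ = ω₀/(2π) = 296.5 kHz

296.5 kHz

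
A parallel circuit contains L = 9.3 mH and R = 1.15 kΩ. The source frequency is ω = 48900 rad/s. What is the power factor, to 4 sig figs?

0.3677

X_L = ωL = 454.8 Ω
Parallel: admittances add. Y = 1/R + 1/(jωL)
Y = (0.0008696 − j0.002199) S
|Y| = 0.002365 S → |Z| = 1/|Y| = 422.9 Ω, ∠Z = −∠Y = 68.42°
cos φ = cos(68.42°) = 0.3677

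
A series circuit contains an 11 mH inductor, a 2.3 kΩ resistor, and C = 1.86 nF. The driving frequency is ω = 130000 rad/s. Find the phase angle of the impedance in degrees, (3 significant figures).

-49.6°

X_L = ωL = 1430 Ω
X_C = 1/(ωC) = 4140 Ω
Net reactance X = X_L − X_C = -2710 Ω
Z = 2300 − j2710 Ω
|Z| = √(2300² + 2710²) = 3550 Ω
∠Z = arctan(-2710/2300) = -49.6°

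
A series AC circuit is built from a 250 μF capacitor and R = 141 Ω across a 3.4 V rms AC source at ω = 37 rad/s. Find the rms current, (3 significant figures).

19.1 mA

X_C = 1/(ωC) = 108 Ω
Z = 141 − j108 Ω
|Z| = √(141² + 108²) = 178 Ω
I = V/|Z| = 3.4/178 = 19.1 mA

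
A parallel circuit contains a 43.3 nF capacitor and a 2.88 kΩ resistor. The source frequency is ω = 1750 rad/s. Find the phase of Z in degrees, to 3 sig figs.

-12.3°

X_C = 1/(ωC) = 13200 Ω
Parallel: admittances add. Y = 1/R + jωC
Y = (0.000347 + j7.58e-05) S
|Y| = 0.000355 S → |Z| = 1/|Y| = 2810 Ω, ∠Z = −∠Y = -12.3°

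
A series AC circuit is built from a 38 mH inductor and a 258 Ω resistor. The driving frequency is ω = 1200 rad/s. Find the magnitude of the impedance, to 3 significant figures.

X_L = ωL = 45.6 Ω
Z = 258 + j45.6 Ω
|Z| = √(258² + 45.6²) = 262 Ω

262 Ω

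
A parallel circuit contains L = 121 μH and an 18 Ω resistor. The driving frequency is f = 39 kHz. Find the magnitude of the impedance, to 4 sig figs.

ω = 2πf = 245000 rad/s
X_L = ωL = 29.65 Ω
Parallel: admittances add. Y = 1/R + 1/(jωL)
Y = (0.05556 − j0.03373) S
|Y| = 0.06499 S → |Z| = 1/|Y| = 15.39 Ω, ∠Z = −∠Y = 31.26°

15.39 Ω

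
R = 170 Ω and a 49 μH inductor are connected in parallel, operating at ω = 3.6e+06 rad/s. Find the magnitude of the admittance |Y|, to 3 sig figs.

X_L = ωL = 176 Ω
Parallel: admittances add. Y = 1/R + 1/(jωL)
Y = (0.00588 − j0.00567) S
|Y| = 0.00817 S → |Z| = 1/|Y| = 122 Ω, ∠Z = −∠Y = 43.9°

8.17 mS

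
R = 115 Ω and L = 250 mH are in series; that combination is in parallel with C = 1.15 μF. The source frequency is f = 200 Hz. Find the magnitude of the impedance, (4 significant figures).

ω = 2πf = 1257 rad/s
X_L = ωL = 314.2 Ω
X_C = 1/(ωC) = 692.0 Ω
Branch 1 (R+jX_L): Z₁ = 115.0 + j314.2 Ω, |Z₁| = 334.5 Ω
Branch 2 (−jX_C): Z₂ = −j692.0 Ω
Parallel: Z = Z₁Z₂/(Z₁+Z₂), |Z| = 586.2 Ω, ∠Z = 52.97°

586.2 Ω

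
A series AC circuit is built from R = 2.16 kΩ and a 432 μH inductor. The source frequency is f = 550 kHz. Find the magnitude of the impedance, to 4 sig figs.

ω = 2πf = 3.456e+06 rad/s
X_L = ωL = 1493 Ω
Z = 2160 + j1493 Ω
|Z| = √(2160² + 1493²) = 2626 Ω

2626 Ω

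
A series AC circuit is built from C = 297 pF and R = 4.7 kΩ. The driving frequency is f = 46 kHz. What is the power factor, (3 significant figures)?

ω = 2πf = 289000 rad/s
X_C = 1/(ωC) = 11600 Ω
Z = 4700 − j11600 Ω
|Z| = √(4700² + 11600²) = 12600 Ω
∠Z = arctan(-11600/4700) = -68.0°
cos φ = cos(-68.0°) = 0.374

0.374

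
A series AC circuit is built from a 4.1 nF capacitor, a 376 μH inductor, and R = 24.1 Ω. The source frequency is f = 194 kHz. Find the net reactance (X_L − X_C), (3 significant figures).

ω = 2πf = 1.219e+06 rad/s
X_L = ωL = 458 Ω
X_C = 1/(ωC) = 200 Ω
X = 458 − 200 = 258 Ω

258 Ω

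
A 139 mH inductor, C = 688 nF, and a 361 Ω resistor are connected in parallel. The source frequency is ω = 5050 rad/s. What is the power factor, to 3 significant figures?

0.804

X_L = ωL = 702 Ω
X_C = 1/(ωC) = 288 Ω
Parallel: admittances add. Y = 1/R + 1/(jωL) + jωC
Y = (0.00277 + j0.00205) S
|Y| = 0.00345 S → |Z| = 1/|Y| = 290 Ω, ∠Z = −∠Y = -36.5°
cos φ = cos(-36.5°) = 0.804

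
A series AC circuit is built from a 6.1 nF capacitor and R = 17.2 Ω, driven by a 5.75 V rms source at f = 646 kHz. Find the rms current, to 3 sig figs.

131 mA

ω = 2πf = 4.059e+06 rad/s
X_C = 1/(ωC) = 40.4 Ω
Z = 17.2 − j40.4 Ω
|Z| = √(17.2² + 40.4²) = 43.9 Ω
I = V/|Z| = 5.75/43.9 = 131 mA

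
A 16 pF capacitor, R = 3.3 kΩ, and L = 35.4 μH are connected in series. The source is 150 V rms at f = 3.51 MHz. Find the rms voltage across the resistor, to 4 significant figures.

127.4 V

ω = 2πf = 2.205e+07 rad/s
X_L = ωL = 780.7 Ω
X_C = 1/(ωC) = 2834 Ω
Net reactance X = X_L − X_C = -2053 Ω
Z = 3300 − j2053 Ω
|Z| = √(3300² + 2053²) = 3887 Ω
I = V/|Z| = 38.59 mA
V_R = I·|Z_R| = 0.03859 × 3300 = 127.4 V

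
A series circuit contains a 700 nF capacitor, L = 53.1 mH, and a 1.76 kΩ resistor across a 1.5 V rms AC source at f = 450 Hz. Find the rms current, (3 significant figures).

835 μA

ω = 2πf = 2827 rad/s
X_L = ωL = 150 Ω
X_C = 1/(ωC) = 505 Ω
Net reactance X = X_L − X_C = -355 Ω
Z = 1760 − j355 Ω
|Z| = √(1760² + 355²) = 1800 Ω
I = V/|Z| = 1.5/1800 = 835 μA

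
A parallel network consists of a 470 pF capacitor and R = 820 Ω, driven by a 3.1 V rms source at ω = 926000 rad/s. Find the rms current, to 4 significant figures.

4.014 mA

X_C = 1/(ωC) = 2298 Ω
Parallel: admittances add. Y = 1/R + jωC
Y = (0.001220 + j0.0004352) S
|Y| = 0.001295 S → |Z| = 1/|Y| = 772.3 Ω, ∠Z = −∠Y = -19.64°
I = V/|Z| = 3.1/772.3 = 4.014 mA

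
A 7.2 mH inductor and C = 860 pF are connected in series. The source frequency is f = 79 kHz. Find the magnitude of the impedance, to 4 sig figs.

1231 Ω

ω = 2πf = 496400 rad/s
X_L = ωL = 3574 Ω
X_C = 1/(ωC) = 2343 Ω
Net reactance X = X_L − X_C = 1231 Ω
Z = j1231 Ω
|Z| = √(0² + 1231²) = 1231 Ω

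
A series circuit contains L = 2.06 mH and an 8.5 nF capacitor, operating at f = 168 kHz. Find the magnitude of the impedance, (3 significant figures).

ω = 2πf = 1.056e+06 rad/s
X_L = ωL = 2170 Ω
X_C = 1/(ωC) = 111 Ω
Net reactance X = X_L − X_C = 2060 Ω
Z = j2060 Ω
|Z| = √(0² + 2060²) = 2060 Ω

2060 Ω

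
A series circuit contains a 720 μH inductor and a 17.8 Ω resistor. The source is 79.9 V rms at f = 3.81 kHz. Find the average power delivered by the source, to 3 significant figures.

ω = 2πf = 23940 rad/s
X_L = ωL = 17.2 Ω
Z = 17.8 + j17.2 Ω
|Z| = √(17.8² + 17.2²) = 24.8 Ω
∠Z = arctan(17.2/17.8) = 44.1°
I = V/|Z| = 3.22 A
P = VI cos φ = 79.9 × 3.22 × cos(44.1°) = 185 W

185 W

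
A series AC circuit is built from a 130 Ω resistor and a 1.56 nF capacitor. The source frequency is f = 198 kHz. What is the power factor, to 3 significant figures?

ω = 2πf = 1.244e+06 rad/s
X_C = 1/(ωC) = 515 Ω
Z = 130 − j515 Ω
|Z| = √(130² + 515²) = 531 Ω
∠Z = arctan(-515/130) = -75.8°
cos φ = cos(-75.8°) = 0.245

0.245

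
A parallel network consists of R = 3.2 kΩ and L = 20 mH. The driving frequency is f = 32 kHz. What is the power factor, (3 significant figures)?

ω = 2πf = 201100 rad/s
X_L = ωL = 4020 Ω
Parallel: admittances add. Y = 1/R + 1/(jωL)
Y = (0.000313 − j0.000249) S
|Y| = 0.000399 S → |Z| = 1/|Y| = 2500 Ω, ∠Z = −∠Y = 38.5°
cos φ = cos(38.5°) = 0.782

0.782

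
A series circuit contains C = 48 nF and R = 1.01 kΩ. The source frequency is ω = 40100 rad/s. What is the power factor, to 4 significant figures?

X_C = 1/(ωC) = 519.5 Ω
Z = 1010 − j519.5 Ω
|Z| = √(1010² + 519.5²) = 1136 Ω
∠Z = arctan(-519.5/1010) = -27.22°
cos φ = cos(-27.22°) = 0.8892

0.8892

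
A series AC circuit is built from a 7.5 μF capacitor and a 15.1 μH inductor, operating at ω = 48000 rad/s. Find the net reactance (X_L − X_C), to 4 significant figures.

X_L = ωL = 0.7248 Ω
X_C = 1/(ωC) = 2.778 Ω
X = 0.7248 − 2.778 = -2.053 Ω

-2.053 Ω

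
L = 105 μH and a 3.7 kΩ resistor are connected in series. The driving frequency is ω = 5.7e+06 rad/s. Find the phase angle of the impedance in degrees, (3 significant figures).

X_L = ωL = 598 Ω
Z = 3700 + j598 Ω
|Z| = √(3700² + 598²) = 3750 Ω
∠Z = arctan(598/3700) = 9.19°

9.19°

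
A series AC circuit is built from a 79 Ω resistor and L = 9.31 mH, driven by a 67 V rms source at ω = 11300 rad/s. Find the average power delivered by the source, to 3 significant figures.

20.5 W

X_L = ωL = 105 Ω
Z = 79.0 + j105 Ω
|Z| = √(79.0² + 105²) = 132 Ω
∠Z = arctan(105/79.0) = 53.1°
I = V/|Z| = 509 mA
P = VI cos φ = 67 × 0.509 × cos(53.1°) = 20.5 W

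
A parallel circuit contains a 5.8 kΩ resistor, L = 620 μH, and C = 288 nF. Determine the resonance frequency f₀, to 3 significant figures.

ω₀ = 1/√(LC) = 1/√(0.00062 × 2.88e-07) = 74840 rad/s
f₀ = ω₀/(2π) = 11.9 kHz

11.9 kHz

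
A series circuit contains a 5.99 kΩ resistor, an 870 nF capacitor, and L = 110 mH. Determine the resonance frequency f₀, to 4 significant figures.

514.5 Hz

ω₀ = 1/√(LC) = 1/√(0.11 × 8.7e-07) = 3233 rad/s
f₀ = ω₀/(2π) = 514.5 Hz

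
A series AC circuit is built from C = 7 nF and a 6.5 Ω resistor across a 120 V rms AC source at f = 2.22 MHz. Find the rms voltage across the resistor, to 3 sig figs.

ω = 2πf = 1.395e+07 rad/s
X_C = 1/(ωC) = 10.2 Ω
Z = 6.50 − j10.2 Ω
|Z| = √(6.50² + 10.2²) = 12.1 Ω
I = V/|Z| = 9.89 A
V_R = I·|Z_R| = 9.89 × 6.50 = 64.3 V

64.3 V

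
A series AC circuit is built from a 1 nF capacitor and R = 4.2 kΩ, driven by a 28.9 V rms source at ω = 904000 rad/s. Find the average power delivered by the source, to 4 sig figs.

X_C = 1/(ωC) = 1106 Ω
Z = 4200 − j1106 Ω
|Z| = √(4200² + 1106²) = 4343 Ω
∠Z = arctan(-1106/4200) = -14.76°
I = V/|Z| = 6.654 mA
P = VI cos φ = 28.9 × 0.006654 × cos(-14.76°) = 186.0 mW

186.0 mW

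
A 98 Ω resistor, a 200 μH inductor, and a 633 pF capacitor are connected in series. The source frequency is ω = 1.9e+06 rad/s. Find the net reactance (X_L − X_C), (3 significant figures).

X_L = ωL = 380 Ω
X_C = 1/(ωC) = 831 Ω
X = 380 − 831 = -451 Ω

-451 Ω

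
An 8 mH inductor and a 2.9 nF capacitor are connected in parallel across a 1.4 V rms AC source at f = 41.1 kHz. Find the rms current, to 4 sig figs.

ω = 2πf = 258200 rad/s
X_L = ωL = 2066 Ω
X_C = 1/(ωC) = 1335 Ω
Parallel: admittances add. Y = 1/(jωL) + jωC
Y = (0 + j0.0002648) S
|Y| = 0.0002648 S → |Z| = 1/|Y| = 3776 Ω, ∠Z = −∠Y = -90.00°
I = V/|Z| = 1.4/3776 = 370.8 μA

370.8 μA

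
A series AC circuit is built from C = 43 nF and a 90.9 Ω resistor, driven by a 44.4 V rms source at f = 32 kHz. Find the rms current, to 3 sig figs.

302 mA

ω = 2πf = 201100 rad/s
X_C = 1/(ωC) = 116 Ω
Z = 90.9 − j116 Ω
|Z| = √(90.9² + 116²) = 147 Ω
I = V/|Z| = 44.4/147 = 302 mA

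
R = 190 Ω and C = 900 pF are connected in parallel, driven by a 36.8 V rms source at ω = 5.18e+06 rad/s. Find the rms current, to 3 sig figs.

X_C = 1/(ωC) = 215 Ω
Parallel: admittances add. Y = 1/R + jωC
Y = (0.00526 + j0.00466) S
|Y| = 0.00703 S → |Z| = 1/|Y| = 142 Ω, ∠Z = −∠Y = -41.5°
I = V/|Z| = 36.8/142 = 259 mA

259 mA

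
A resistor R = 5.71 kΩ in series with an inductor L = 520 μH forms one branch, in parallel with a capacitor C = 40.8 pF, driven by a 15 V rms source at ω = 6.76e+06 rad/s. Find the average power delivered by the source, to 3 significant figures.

X_L = ωL = 3520 Ω
X_C = 1/(ωC) = 3630 Ω
Branch 1 (R+jX_L): Z₁ = 5710 + j3520 Ω, |Z₁| = 6710 Ω
Branch 2 (−jX_C): Z₂ = −j3630 Ω
Parallel: Z = Z₁Z₂/(Z₁+Z₂), |Z| = 4260 Ω, ∠Z = -57.3°
I = V/|Z| = 3.52 mA
P = VI cos φ = 15 × 0.00352 × cos(-57.3°) = 28.6 mW

28.6 mW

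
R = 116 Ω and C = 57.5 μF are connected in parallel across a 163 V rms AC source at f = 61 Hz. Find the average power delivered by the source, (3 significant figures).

229 W

ω = 2πf = 383.3 rad/s
X_C = 1/(ωC) = 45.4 Ω
Parallel: admittances add. Y = 1/R + jωC
Y = (0.00862 + j0.0220) S
|Y| = 0.0237 S → |Z| = 1/|Y| = 42.3 Ω, ∠Z = −∠Y = -68.6°
I = V/|Z| = 3.86 A
P = VI cos φ = 163 × 3.86 × cos(-68.6°) = 229 W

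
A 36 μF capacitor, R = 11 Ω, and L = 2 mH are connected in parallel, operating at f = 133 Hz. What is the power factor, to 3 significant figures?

0.158

ω = 2πf = 835.7 rad/s
X_L = ωL = 1.67 Ω
X_C = 1/(ωC) = 33.2 Ω
Parallel: admittances add. Y = 1/R + 1/(jωL) + jωC
Y = (0.0909 − j0.568) S
|Y| = 0.575 S → |Z| = 1/|Y| = 1.74 Ω, ∠Z = −∠Y = 80.9°
cos φ = cos(80.9°) = 0.158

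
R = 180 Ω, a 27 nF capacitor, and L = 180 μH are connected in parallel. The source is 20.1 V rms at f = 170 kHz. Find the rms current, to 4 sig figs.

488.1 mA

ω = 2πf = 1.068e+06 rad/s
X_L = ωL = 192.3 Ω
X_C = 1/(ωC) = 34.67 Ω
Parallel: admittances add. Y = 1/R + 1/(jωL) + jωC
Y = (0.005556 + j0.02364) S
|Y| = 0.02428 S → |Z| = 1/|Y| = 41.18 Ω, ∠Z = −∠Y = -76.77°
I = V/|Z| = 20.1/41.18 = 488.1 mA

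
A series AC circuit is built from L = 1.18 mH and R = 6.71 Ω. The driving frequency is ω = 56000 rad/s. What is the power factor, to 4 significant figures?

0.1010

X_L = ωL = 66.08 Ω
Z = 6.710 + j66.08 Ω
|Z| = √(6.710² + 66.08²) = 66.42 Ω
∠Z = arctan(66.08/6.710) = 84.20°
cos φ = cos(84.20°) = 0.1010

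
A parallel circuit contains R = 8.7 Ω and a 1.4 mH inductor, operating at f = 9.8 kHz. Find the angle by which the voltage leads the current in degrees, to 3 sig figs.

5.76°

ω = 2πf = 61580 rad/s
X_L = ωL = 86.2 Ω
Parallel: admittances add. Y = 1/R + 1/(jωL)
Y = (0.115 − j0.0116) S
|Y| = 0.116 S → |Z| = 1/|Y| = 8.66 Ω, ∠Z = −∠Y = 5.76°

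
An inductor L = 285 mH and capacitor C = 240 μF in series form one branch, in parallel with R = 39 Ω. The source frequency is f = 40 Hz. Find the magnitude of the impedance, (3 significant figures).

ω = 2πf = 251.3 rad/s
X_L = ωL = 71.6 Ω
X_C = 1/(ωC) = 16.6 Ω
Branch 1: Z₁ = R = 39.0 Ω
Branch 2 (series LC): Z₂ = j(X_L − X_C) = j55.0 Ω
Parallel: Z = Z₁Z₂/(Z₁+Z₂), |Z| = 31.8 Ω, ∠Z = 35.3°

31.8 Ω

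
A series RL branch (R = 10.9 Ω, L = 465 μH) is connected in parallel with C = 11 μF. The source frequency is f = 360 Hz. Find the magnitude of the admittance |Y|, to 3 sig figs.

ω = 2πf = 2262 rad/s
X_L = ωL = 1.05 Ω
X_C = 1/(ωC) = 40.2 Ω
Branch 1 (R+jX_L): Z₁ = 10.9 + j1.05 Ω, |Z₁| = 11.0 Ω
Branch 2 (−jX_C): Z₂ = −j40.2 Ω
Parallel: Z = Z₁Z₂/(Z₁+Z₂), |Z| = 10.8 Ω, ∠Z = -10.1°
|Y| = 1/|Z| = 92.3 mS

92.3 mS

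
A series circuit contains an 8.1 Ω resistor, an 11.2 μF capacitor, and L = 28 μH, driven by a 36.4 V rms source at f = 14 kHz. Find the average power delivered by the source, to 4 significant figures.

ω = 2πf = 87960 rad/s
X_L = ωL = 2.463 Ω
X_C = 1/(ωC) = 1.015 Ω
Net reactance X = X_L − X_C = 1.448 Ω
Z = 8.100 + j1.448 Ω
|Z| = √(8.100² + 1.448²) = 8.228 Ω
∠Z = arctan(1.448/8.100) = 10.14°
I = V/|Z| = 4.424 A
P = VI cos φ = 36.4 × 4.424 × cos(10.14°) = 158.5 W

158.5 W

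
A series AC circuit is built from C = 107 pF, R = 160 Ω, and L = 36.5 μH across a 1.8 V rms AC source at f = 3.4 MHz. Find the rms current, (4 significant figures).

ω = 2πf = 2.136e+07 rad/s
X_L = ωL = 779.7 Ω
X_C = 1/(ωC) = 437.5 Ω
Net reactance X = X_L − X_C = 342.3 Ω
Z = 160.0 + j342.3 Ω
|Z| = √(160.0² + 342.3²) = 377.8 Ω
I = V/|Z| = 1.8/377.8 = 4.764 mA

4.764 mA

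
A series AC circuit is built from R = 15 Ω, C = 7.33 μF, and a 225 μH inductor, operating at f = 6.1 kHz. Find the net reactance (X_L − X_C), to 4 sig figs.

5.064 Ω

ω = 2πf = 38330 rad/s
X_L = ωL = 8.624 Ω
X_C = 1/(ωC) = 3.559 Ω
X = 8.624 − 3.559 = 5.064 Ω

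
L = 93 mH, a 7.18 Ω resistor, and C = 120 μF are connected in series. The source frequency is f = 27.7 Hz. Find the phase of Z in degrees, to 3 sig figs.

-77.2°

ω = 2πf = 174.0 rad/s
X_L = ωL = 16.2 Ω
X_C = 1/(ωC) = 47.9 Ω
Net reactance X = X_L − X_C = -31.7 Ω
Z = 7.18 − j31.7 Ω
|Z| = √(7.18² + 31.7²) = 32.5 Ω
∠Z = arctan(-31.7/7.18) = -77.2°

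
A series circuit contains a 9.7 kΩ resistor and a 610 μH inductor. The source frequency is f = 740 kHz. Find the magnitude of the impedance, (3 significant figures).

ω = 2πf = 4.65e+06 rad/s
X_L = ωL = 2840 Ω
Z = 9700 + j2840 Ω
|Z| = √(9700² + 2840²) = 10100 Ω

10100 Ω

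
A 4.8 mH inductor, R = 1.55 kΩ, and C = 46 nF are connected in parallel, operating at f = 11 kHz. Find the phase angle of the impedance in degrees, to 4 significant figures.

-14.35°

ω = 2πf = 69120 rad/s
X_L = ωL = 331.8 Ω
X_C = 1/(ωC) = 314.5 Ω
Parallel: admittances add. Y = 1/R + 1/(jωL) + jωC
Y = (0.0006452 + j0.0001650) S
|Y| = 0.0006659 S → |Z| = 1/|Y| = 1502 Ω, ∠Z = −∠Y = -14.35°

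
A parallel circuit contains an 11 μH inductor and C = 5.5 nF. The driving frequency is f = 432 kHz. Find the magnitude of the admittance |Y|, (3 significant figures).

18.6 mS

ω = 2πf = 2.714e+06 rad/s
X_L = ωL = 29.9 Ω
X_C = 1/(ωC) = 67.0 Ω
Parallel: admittances add. Y = 1/(jωL) + jωC
Y = (0 − j0.0186) S
|Y| = 0.0186 S → |Z| = 1/|Y| = 53.9 Ω, ∠Z = −∠Y = 90.0°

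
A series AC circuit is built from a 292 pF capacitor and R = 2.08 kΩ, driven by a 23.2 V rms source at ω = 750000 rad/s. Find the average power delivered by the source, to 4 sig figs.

44.47 mW

X_C = 1/(ωC) = 4566 Ω
Z = 2080 − j4566 Ω
|Z| = √(2080² + 4566²) = 5018 Ω
∠Z = arctan(-4566/2080) = -65.51°
I = V/|Z| = 4.624 mA
P = VI cos φ = 23.2 × 0.004624 × cos(-65.51°) = 44.47 mW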